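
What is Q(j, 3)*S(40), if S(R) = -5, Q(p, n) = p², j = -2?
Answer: -20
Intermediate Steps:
Q(j, 3)*S(40) = (-2)²*(-5) = 4*(-5) = -20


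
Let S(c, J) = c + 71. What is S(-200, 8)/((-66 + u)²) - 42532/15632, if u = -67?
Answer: -188591269/69128612 ≈ -2.7281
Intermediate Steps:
S(c, J) = 71 + c
S(-200, 8)/((-66 + u)²) - 42532/15632 = (71 - 200)/((-66 - 67)²) - 42532/15632 = -129/((-133)²) - 42532*1/15632 = -129/17689 - 10633/3908 = -188591269/69128612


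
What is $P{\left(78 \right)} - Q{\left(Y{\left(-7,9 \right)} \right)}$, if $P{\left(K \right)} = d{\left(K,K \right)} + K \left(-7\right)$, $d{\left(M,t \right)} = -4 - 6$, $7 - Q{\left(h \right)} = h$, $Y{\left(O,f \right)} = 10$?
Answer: $-553$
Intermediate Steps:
$Q{\left(h \right)} = 7 - h$
$d{\left(M,t \right)} = -10$ ($d{\left(M,t \right)} = -4 - 6 = -10$)
$P{\left(K \right)} = -10 - 7 K$ ($P{\left(K \right)} = -10 + K \left(-7\right) = -10 - 7 K$)
$P{\left(78 \right)} - Q{\left(Y{\left(-7,9 \right)} \right)} = \left(-10 - 546\right) - \left(7 - 10\right) = -556 - -3 = -556 + 3 = -553$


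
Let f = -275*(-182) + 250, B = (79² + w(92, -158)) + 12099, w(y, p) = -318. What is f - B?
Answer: 32278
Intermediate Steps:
B = 18022 (B = (79² - 318) + 12099 = (6241 - 318) + 12099 = 5923 + 12099 = 18022)
f = 50300 (f = 50050 + 250 = 50300)
f - B = 50300 - 1*18022 = 50300 - 18022 = 32278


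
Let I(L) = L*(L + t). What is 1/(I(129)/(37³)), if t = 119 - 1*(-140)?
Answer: 50653/50052 ≈ 1.0120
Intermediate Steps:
t = 259 (t = 119 + 140 = 259)
I(L) = L*(259 + L) (I(L) = L*(L + 259) = L*(259 + L))
1/(I(129)/(37³)) = 1/((129*(259 + 129))/(37³)) = 1/((129*388)/50653) = 1/(50052*(1/50653)) = 1/(50052/50653) = 50653/50052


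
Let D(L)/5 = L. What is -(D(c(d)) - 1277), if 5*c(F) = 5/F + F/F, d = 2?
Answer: 2547/2 ≈ 1273.5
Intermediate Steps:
c(F) = ⅕ + 1/F (c(F) = (5/F + F/F)/5 = (5/F + 1)/5 = (1 + 5/F)/5 = ⅕ + 1/F)
D(L) = 5*L
-(D(c(d)) - 1277) = -(5*((⅕)*(5 + 2)/2) - 1277) = -(5*((⅕)*(½)*7) - 1277) = -(5*(7/10) - 1277) = -(7/2 - 1277) = -1*(-2547/2) = 2547/2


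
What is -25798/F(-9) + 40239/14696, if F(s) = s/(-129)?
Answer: -16302357827/44088 ≈ -3.6977e+5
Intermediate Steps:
F(s) = -s/129 (F(s) = s*(-1/129) = -s/129)
-25798/F(-9) + 40239/14696 = -25798/((-1/129*(-9))) + 40239/14696 = -25798/3/43 + 40239*(1/14696) = -25798*43/3 + 40239/14696 = -1109314/3 + 40239/14696 = -16302357827/44088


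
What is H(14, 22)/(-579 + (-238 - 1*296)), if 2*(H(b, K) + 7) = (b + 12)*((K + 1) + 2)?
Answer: -2/7 ≈ -0.28571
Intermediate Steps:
H(b, K) = -7 + (3 + K)*(12 + b)/2 (H(b, K) = -7 + ((b + 12)*((K + 1) + 2))/2 = -7 + ((12 + b)*((1 + K) + 2))/2 = -7 + ((12 + b)*(3 + K))/2 = -7 + ((3 + K)*(12 + b))/2 = -7 + (3 + K)*(12 + b)/2)
H(14, 22)/(-579 + (-238 - 1*296)) = (11 + 6*22 + (3/2)*14 + (1/2)*22*14)/(-579 + (-238 - 1*296)) = (11 + 132 + 21 + 154)/(-579 + (-238 - 296)) = 318/(-579 - 534) = 318/(-1113) = 318*(-1/1113) = -2/7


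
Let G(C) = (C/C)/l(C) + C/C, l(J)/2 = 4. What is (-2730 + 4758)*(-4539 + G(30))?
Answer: -18405621/2 ≈ -9.2028e+6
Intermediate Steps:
l(J) = 8 (l(J) = 2*4 = 8)
G(C) = 9/8 (G(C) = (C/C)/8 + C/C = 1*(⅛) + 1 = ⅛ + 1 = 9/8)
(-2730 + 4758)*(-4539 + G(30)) = (-2730 + 4758)*(-4539 + 9/8) = 2028*(-36303/8) = -18405621/2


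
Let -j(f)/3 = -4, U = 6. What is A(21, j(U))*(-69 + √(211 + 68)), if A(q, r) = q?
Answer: -1449 + 63*√31 ≈ -1098.2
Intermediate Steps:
j(f) = 12 (j(f) = -3*(-4) = 12)
A(21, j(U))*(-69 + √(211 + 68)) = 21*(-69 + √(211 + 68)) = 21*(-69 + √279) = 21*(-69 + 3*√31) = -1449 + 63*√31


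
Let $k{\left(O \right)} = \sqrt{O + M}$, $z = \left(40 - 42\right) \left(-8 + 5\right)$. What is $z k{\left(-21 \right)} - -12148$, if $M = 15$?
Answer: $12148 + 6 i \sqrt{6} \approx 12148.0 + 14.697 i$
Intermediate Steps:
$z = 6$ ($z = \left(-2\right) \left(-3\right) = 6$)
$k{\left(O \right)} = \sqrt{15 + O}$ ($k{\left(O \right)} = \sqrt{O + 15} = \sqrt{15 + O}$)
$z k{\left(-21 \right)} - -12148 = 6 \sqrt{15 - 21} - -12148 = 6 \sqrt{-6} + 12148 = 6 i \sqrt{6} + 12148 = 12148 + 6 i \sqrt{6}$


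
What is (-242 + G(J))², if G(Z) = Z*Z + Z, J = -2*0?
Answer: 58564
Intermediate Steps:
J = 0
G(Z) = Z + Z² (G(Z) = Z² + Z = Z + Z²)
(-242 + G(J))² = (-242 + 0*(1 + 0))² = (-242 + 0*1)² = (-242 + 0)² = (-242)² = 58564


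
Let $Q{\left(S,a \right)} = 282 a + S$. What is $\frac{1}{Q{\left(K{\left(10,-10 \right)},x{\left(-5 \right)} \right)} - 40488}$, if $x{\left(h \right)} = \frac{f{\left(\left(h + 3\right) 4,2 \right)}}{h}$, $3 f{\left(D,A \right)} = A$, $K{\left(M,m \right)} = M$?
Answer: $- \frac{5}{202578} \approx -2.4682 \cdot 10^{-5}$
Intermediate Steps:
$f{\left(D,A \right)} = \frac{A}{3}$
$x{\left(h \right)} = \frac{2}{3 h}$ ($x{\left(h \right)} = \frac{\frac{1}{3} \cdot 2}{h} = \frac{2}{3 h}$)
$Q{\left(S,a \right)} = S + 282 a$
$\frac{1}{Q{\left(K{\left(10,-10 \right)},x{\left(-5 \right)} \right)} - 40488} = \frac{1}{\left(10 + 282 \frac{2}{3 \left(-5\right)}\right) - 40488} = \frac{1}{\left(10 + 282 \cdot \frac{2}{3} \left(- \frac{1}{5}\right)\right) - 40488} = \frac{1}{\left(10 + 282 \left(- \frac{2}{15}\right)\right) - 40488} = \frac{1}{\left(10 - \frac{188}{5}\right) - 40488} = \frac{1}{- \frac{138}{5} - 40488} = \frac{1}{- \frac{202578}{5}} = - \frac{5}{202578}$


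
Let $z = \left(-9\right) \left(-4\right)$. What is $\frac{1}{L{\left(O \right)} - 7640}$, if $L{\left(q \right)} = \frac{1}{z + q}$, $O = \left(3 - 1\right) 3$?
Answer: $- \frac{42}{320879} \approx -0.00013089$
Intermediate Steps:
$O = 6$ ($O = 2 \cdot 3 = 6$)
$z = 36$
$L{\left(q \right)} = \frac{1}{36 + q}$
$\frac{1}{L{\left(O \right)} - 7640} = \frac{1}{\frac{1}{36 + 6} - 7640} = \frac{1}{\frac{1}{42} - 7640} = \frac{1}{- \frac{320879}{42}} = - \frac{42}{320879}$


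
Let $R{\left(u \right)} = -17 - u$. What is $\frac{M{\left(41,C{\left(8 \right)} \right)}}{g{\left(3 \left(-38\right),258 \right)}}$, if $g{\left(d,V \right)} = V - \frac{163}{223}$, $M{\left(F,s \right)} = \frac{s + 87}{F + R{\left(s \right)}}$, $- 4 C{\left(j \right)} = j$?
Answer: $\frac{18955}{1491646} \approx 0.012707$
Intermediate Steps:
$C{\left(j \right)} = - \frac{j}{4}$
$M{\left(F,s \right)} = \frac{87 + s}{-17 + F - s}$ ($M{\left(F,s \right)} = \frac{s + 87}{F - \left(17 + s\right)} = \frac{87 + s}{-17 + F - s}$)
$g{\left(d,V \right)} = - \frac{163}{223} + V$ ($g{\left(d,V \right)} = V - \frac{163}{223} = - \frac{163}{223} + V$)
$\frac{M{\left(41,C{\left(8 \right)} \right)}}{g{\left(3 \left(-38\right),258 \right)}} = \frac{\frac{1}{17 - 2 - 41} \left(-87 - \left(- \frac{1}{4}\right) 8\right)}{- \frac{163}{223} + 258} = \frac{\frac{1}{17 - 2 - 41} \left(-87 - -2\right)}{\frac{57371}{223}} = \frac{-87 + 2}{-26} \cdot \frac{223}{57371} = \left(- \frac{1}{26}\right) \left(-85\right) \frac{223}{57371} = \frac{85}{26} \cdot \frac{223}{57371} = \frac{18955}{1491646}$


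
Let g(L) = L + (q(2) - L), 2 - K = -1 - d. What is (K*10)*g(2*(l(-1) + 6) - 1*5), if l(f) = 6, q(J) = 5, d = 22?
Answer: 1250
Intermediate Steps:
K = 25 (K = 2 - (-1 - 1*22) = 2 - (-1 - 22) = 2 - 1*(-23) = 2 + 23 = 25)
g(L) = 5 (g(L) = L + (5 - L) = 5)
(K*10)*g(2*(l(-1) + 6) - 1*5) = (25*10)*5 = 250*5 = 1250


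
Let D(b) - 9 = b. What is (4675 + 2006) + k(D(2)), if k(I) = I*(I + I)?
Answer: 6923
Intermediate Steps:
D(b) = 9 + b
k(I) = 2*I² (k(I) = I*(2*I) = 2*I²)
(4675 + 2006) + k(D(2)) = (4675 + 2006) + 2*(9 + 2)² = 6681 + 2*11² = 6681 + 2*121 = 6681 + 242 = 6923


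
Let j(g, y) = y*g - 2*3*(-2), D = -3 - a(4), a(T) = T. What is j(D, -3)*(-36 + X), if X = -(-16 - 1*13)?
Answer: -231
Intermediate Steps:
D = -7 (D = -3 - 1*4 = -3 - 4 = -7)
j(g, y) = 12 + g*y (j(g, y) = g*y - 6*(-2) = g*y + 12 = 12 + g*y)
X = 29 (X = -(-16 - 13) = -1*(-29) = 29)
j(D, -3)*(-36 + X) = (12 - 7*(-3))*(-36 + 29) = (12 + 21)*(-7) = 33*(-7) = -231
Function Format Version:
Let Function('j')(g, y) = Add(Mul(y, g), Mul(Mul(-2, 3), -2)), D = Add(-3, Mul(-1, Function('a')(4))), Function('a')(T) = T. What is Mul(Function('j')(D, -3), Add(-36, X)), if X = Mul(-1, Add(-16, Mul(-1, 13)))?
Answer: -231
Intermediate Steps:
D = -7 (D = Add(-3, Mul(-1, 4)) = Add(-3, -4) = -7)
Function('j')(g, y) = Add(12, Mul(g, y)) (Function('j')(g, y) = Add(Mul(g, y), Mul(-6, -2)) = Add(Mul(g, y), 12) = Add(12, Mul(g, y)))
X = 29 (X = Mul(-1, Add(-16, -13)) = Mul(-1, -29) = 29)
Mul(Function('j')(D, -3), Add(-36, X)) = Mul(Add(12, Mul(-7, -3)), Add(-36, 29)) = Mul(Add(12, 21), -7) = Mul(33, -7) = -231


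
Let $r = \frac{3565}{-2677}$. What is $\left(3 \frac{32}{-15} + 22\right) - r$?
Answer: $\frac{226631}{13385} \approx 16.932$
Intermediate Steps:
$r = - \frac{3565}{2677}$ ($r = 3565 \left(- \frac{1}{2677}\right) = - \frac{3565}{2677} \approx -1.3317$)
$\left(3 \frac{32}{-15} + 22\right) - r = \left(3 \frac{32}{-15} + 22\right) - - \frac{3565}{2677} = \left(3 \cdot 32 \left(- \frac{1}{15}\right) + 22\right) + \frac{3565}{2677} = \left(3 \left(- \frac{32}{15}\right) + 22\right) + \frac{3565}{2677} = \left(- \frac{32}{5} + 22\right) + \frac{3565}{2677} = \frac{78}{5} + \frac{3565}{2677} = \frac{226631}{13385}$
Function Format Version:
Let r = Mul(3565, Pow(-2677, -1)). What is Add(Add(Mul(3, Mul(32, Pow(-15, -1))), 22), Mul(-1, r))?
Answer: Rational(226631, 13385) ≈ 16.932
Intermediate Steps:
r = Rational(-3565, 2677) (r = Mul(3565, Rational(-1, 2677)) = Rational(-3565, 2677) ≈ -1.3317)
Add(Add(Mul(3, Mul(32, Pow(-15, -1))), 22), Mul(-1, r)) = Add(Add(Mul(3, Mul(32, Pow(-15, -1))), 22), Mul(-1, Rational(-3565, 2677))) = Add(Add(Mul(3, Mul(32, Rational(-1, 15))), 22), Rational(3565, 2677)) = Add(Add(Mul(3, Rational(-32, 15)), 22), Rational(3565, 2677)) = Add(Add(Rational(-32, 5), 22), Rational(3565, 2677)) = Add(Rational(78, 5), Rational(3565, 2677)) = Rational(226631, 13385)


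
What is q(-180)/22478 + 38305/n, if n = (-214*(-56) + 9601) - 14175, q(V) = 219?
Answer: 43132129/8328099 ≈ 5.1791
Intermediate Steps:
n = 7410 (n = (11984 + 9601) - 14175 = 21585 - 14175 = 7410)
q(-180)/22478 + 38305/n = 219/22478 + 38305/7410 = 219*(1/22478) + 38305*(1/7410) = 219/22478 + 7661/1482 = 43132129/8328099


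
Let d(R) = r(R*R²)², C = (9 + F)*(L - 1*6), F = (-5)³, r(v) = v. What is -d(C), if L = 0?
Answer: -113672506837303296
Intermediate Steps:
F = -125
C = 696 (C = (9 - 125)*(0 - 1*6) = -116*(0 - 6) = -116*(-6) = 696)
d(R) = R⁶ (d(R) = (R*R²)² = (R³)² = R⁶)
-d(C) = -1*696⁶ = -1*113672506837303296 = -113672506837303296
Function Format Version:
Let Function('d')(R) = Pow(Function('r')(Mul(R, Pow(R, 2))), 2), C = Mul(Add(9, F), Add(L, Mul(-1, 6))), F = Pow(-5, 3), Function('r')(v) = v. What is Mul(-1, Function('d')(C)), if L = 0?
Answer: -113672506837303296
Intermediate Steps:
F = -125
C = 696 (C = Mul(Add(9, -125), Add(0, Mul(-1, 6))) = Mul(-116, Add(0, -6)) = Mul(-116, -6) = 696)
Function('d')(R) = Pow(R, 6) (Function('d')(R) = Pow(Mul(R, Pow(R, 2)), 2) = Pow(Pow(R, 3), 2) = Pow(R, 6))
Mul(-1, Function('d')(C)) = Mul(-1, Pow(696, 6)) = Mul(-1, 113672506837303296) = -113672506837303296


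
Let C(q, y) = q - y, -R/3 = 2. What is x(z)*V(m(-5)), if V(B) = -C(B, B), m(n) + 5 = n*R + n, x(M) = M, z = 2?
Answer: 0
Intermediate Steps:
R = -6 (R = -3*2 = -6)
m(n) = -5 - 5*n (m(n) = -5 + (n*(-6) + n) = -5 + (-6*n + n) = -5 - 5*n)
V(B) = 0 (V(B) = -(B - B) = -1*0 = 0)
x(z)*V(m(-5)) = 2*0 = 0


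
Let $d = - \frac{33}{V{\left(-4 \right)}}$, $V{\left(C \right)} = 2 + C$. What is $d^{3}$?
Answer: $\frac{35937}{8} \approx 4492.1$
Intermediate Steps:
$d = \frac{33}{2}$ ($d = - \frac{33}{2 - 4} = - \frac{33}{-2} = \left(-33\right) \left(- \frac{1}{2}\right) = \frac{33}{2} \approx 16.5$)
$d^{3} = \left(\frac{33}{2}\right)^{3} = \frac{35937}{8}$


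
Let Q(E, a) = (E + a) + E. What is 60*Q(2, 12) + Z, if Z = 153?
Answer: 1113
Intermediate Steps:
Q(E, a) = a + 2*E
60*Q(2, 12) + Z = 60*(12 + 2*2) + 153 = 60*(12 + 4) + 153 = 60*16 + 153 = 960 + 153 = 1113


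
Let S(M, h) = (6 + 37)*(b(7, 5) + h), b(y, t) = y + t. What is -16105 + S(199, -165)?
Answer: -22684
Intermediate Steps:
b(y, t) = t + y
S(M, h) = 516 + 43*h (S(M, h) = (6 + 37)*((5 + 7) + h) = 43*(12 + h) = 516 + 43*h)
-16105 + S(199, -165) = -16105 + (516 + 43*(-165)) = -16105 + (516 - 7095) = -16105 - 6579 = -22684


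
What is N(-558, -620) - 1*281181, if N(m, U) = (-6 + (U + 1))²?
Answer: 109444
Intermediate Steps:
N(m, U) = (-5 + U)² (N(m, U) = (-6 + (1 + U))² = (-5 + U)²)
N(-558, -620) - 1*281181 = (-5 - 620)² - 1*281181 = (-625)² - 281181 = 390625 - 281181 = 109444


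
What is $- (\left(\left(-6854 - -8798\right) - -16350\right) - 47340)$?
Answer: $29046$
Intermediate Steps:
$- (\left(\left(-6854 - -8798\right) - -16350\right) - 47340) = - (\left(\left(-6854 + 8798\right) + 16350\right) - 47340) = - (\left(1944 + 16350\right) - 47340) = - (18294 - 47340) = \left(-1\right) \left(-29046\right) = 29046$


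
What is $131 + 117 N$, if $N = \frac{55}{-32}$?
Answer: $- \frac{2243}{32} \approx -70.094$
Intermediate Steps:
$N = - \frac{55}{32}$ ($N = 55 \left(- \frac{1}{32}\right) = - \frac{55}{32} \approx -1.7188$)
$131 + 117 N = 131 + 117 \left(- \frac{55}{32}\right) = 131 - \frac{6435}{32} = - \frac{2243}{32}$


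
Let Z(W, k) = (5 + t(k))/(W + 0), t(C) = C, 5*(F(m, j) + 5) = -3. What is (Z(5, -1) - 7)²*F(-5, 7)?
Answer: -26908/125 ≈ -215.26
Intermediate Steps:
F(m, j) = -28/5 (F(m, j) = -5 + (⅕)*(-3) = -5 - ⅗ = -28/5)
Z(W, k) = (5 + k)/W (Z(W, k) = (5 + k)/(W + 0) = (5 + k)/W)
(Z(5, -1) - 7)²*F(-5, 7) = ((5 - 1)/5 - 7)²*(-28/5) = ((⅕)*4 - 7)²*(-28/5) = (⅘ - 7)²*(-28/5) = (-31/5)²*(-28/5) = (961/25)*(-28/5) = -26908/125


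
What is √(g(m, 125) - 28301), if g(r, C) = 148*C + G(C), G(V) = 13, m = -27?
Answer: 2*I*√2447 ≈ 98.934*I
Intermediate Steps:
g(r, C) = 13 + 148*C (g(r, C) = 148*C + 13 = 13 + 148*C)
√(g(m, 125) - 28301) = √((13 + 148*125) - 28301) = √((13 + 18500) - 28301) = √(18513 - 28301) = √(-9788) = 2*I*√2447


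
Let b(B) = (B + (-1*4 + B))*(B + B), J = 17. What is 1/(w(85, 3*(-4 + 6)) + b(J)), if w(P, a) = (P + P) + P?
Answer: 1/1275 ≈ 0.00078431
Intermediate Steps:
w(P, a) = 3*P (w(P, a) = 2*P + P = 3*P)
b(B) = 2*B*(-4 + 2*B) (b(B) = (B + (-4 + B))*(2*B) = (-4 + 2*B)*(2*B) = 2*B*(-4 + 2*B))
1/(w(85, 3*(-4 + 6)) + b(J)) = 1/(3*85 + 4*17*(-2 + 17)) = 1/(255 + 4*17*15) = 1/(255 + 1020) = 1/1275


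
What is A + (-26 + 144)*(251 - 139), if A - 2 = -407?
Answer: 12811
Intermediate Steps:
A = -405 (A = 2 - 407 = -405)
A + (-26 + 144)*(251 - 139) = -405 + (-26 + 144)*(251 - 139) = -405 + 118*112 = -405 + 13216 = 12811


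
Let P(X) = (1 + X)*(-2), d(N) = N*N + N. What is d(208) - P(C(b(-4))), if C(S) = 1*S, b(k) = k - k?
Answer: 43474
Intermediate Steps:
b(k) = 0
C(S) = S
d(N) = N + N**2 (d(N) = N**2 + N = N + N**2)
P(X) = -2 - 2*X
d(208) - P(C(b(-4))) = 208*(1 + 208) - (-2 - 2*0) = 208*209 - (-2 + 0) = 43472 - 1*(-2) = 43472 + 2 = 43474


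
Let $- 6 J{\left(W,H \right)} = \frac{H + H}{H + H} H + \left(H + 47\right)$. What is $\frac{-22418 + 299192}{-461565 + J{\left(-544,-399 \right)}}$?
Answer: $- \frac{1660644}{2768639} \approx -0.5998$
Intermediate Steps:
$J{\left(W,H \right)} = - \frac{47}{6} - \frac{H}{3}$ ($J{\left(W,H \right)} = - \frac{\frac{H + H}{H + H} H + \left(H + 47\right)}{6} = - \frac{\frac{2 H}{2 H} H + \left(47 + H\right)}{6} = - \frac{2 H \frac{1}{2 H} H + \left(47 + H\right)}{6} = - \frac{1 H + \left(47 + H\right)}{6} = - \frac{H + \left(47 + H\right)}{6} = - \frac{47 + 2 H}{6} = - \frac{47}{6} - \frac{H}{3}$)
$\frac{-22418 + 299192}{-461565 + J{\left(-544,-399 \right)}} = \frac{-22418 + 299192}{-461565 - - \frac{751}{6}} = \frac{276774}{-461565 + \left(- \frac{47}{6} + 133\right)} = \frac{276774}{-461565 + \frac{751}{6}} = \frac{276774}{- \frac{2768639}{6}} = 276774 \left(- \frac{6}{2768639}\right) = - \frac{1660644}{2768639}$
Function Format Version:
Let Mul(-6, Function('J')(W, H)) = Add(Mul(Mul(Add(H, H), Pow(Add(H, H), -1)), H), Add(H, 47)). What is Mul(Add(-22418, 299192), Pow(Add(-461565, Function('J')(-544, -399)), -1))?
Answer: Rational(-1660644, 2768639) ≈ -0.59980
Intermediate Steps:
Function('J')(W, H) = Add(Rational(-47, 6), Mul(Rational(-1, 3), H)) (Function('J')(W, H) = Mul(Rational(-1, 6), Add(Mul(Mul(Add(H, H), Pow(Add(H, H), -1)), H), Add(H, 47))) = Mul(Rational(-1, 6), Add(Mul(Mul(Mul(2, H), Pow(Mul(2, H), -1)), H), Add(47, H))) = Mul(Rational(-1, 6), Add(Mul(Mul(Mul(2, H), Mul(Rational(1, 2), Pow(H, -1))), H), Add(47, H))) = Mul(Rational(-1, 6), Add(Mul(1, H), Add(47, H))) = Mul(Rational(-1, 6), Add(H, Add(47, H))) = Mul(Rational(-1, 6), Add(47, Mul(2, H))) = Add(Rational(-47, 6), Mul(Rational(-1, 3), H)))
Mul(Add(-22418, 299192), Pow(Add(-461565, Function('J')(-544, -399)), -1)) = Mul(Add(-22418, 299192), Pow(Add(-461565, Add(Rational(-47, 6), Mul(Rational(-1, 3), -399))), -1)) = Mul(276774, Pow(Add(-461565, Add(Rational(-47, 6), 133)), -1)) = Mul(276774, Pow(Add(-461565, Rational(751, 6)), -1)) = Mul(276774, Pow(Rational(-2768639, 6), -1)) = Mul(276774, Rational(-6, 2768639)) = Rational(-1660644, 2768639)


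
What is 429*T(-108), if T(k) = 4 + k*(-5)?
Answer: 233376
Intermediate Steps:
T(k) = 4 - 5*k
429*T(-108) = 429*(4 - 5*(-108)) = 429*(4 + 540) = 429*544 = 233376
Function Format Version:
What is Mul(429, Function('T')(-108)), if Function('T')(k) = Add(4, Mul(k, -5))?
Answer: 233376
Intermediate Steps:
Function('T')(k) = Add(4, Mul(-5, k))
Mul(429, Function('T')(-108)) = Mul(429, Add(4, Mul(-5, -108))) = Mul(429, Add(4, 540)) = Mul(429, 544) = 233376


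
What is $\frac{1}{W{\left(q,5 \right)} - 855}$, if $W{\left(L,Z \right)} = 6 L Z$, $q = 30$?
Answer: $\frac{1}{45} \approx 0.022222$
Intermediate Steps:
$W{\left(L,Z \right)} = 6 L Z$
$\frac{1}{W{\left(q,5 \right)} - 855} = \frac{1}{6 \cdot 30 \cdot 5 - 855} = \frac{1}{900 - 855} = \frac{1}{45}$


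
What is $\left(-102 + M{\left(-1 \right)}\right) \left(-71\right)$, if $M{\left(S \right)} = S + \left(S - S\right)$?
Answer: $7313$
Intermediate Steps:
$M{\left(S \right)} = S$ ($M{\left(S \right)} = S + 0 = S$)
$\left(-102 + M{\left(-1 \right)}\right) \left(-71\right) = \left(-102 - 1\right) \left(-71\right) = \left(-103\right) \left(-71\right) = 7313$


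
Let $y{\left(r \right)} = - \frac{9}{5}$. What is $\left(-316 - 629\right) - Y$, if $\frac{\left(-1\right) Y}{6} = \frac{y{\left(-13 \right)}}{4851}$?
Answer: $- \frac{2546781}{2695} \approx -945.0$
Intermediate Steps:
$y{\left(r \right)} = - \frac{9}{5}$ ($y{\left(r \right)} = \left(-9\right) \frac{1}{5} = - \frac{9}{5}$)
$Y = \frac{6}{2695}$ ($Y = - 6 \left(- \frac{9}{5 \cdot 4851}\right) = - 6 \left(\left(- \frac{9}{5}\right) \frac{1}{4851}\right) = \left(-6\right) \left(- \frac{1}{2695}\right) = \frac{6}{2695} \approx 0.0022263$)
$\left(-316 - 629\right) - Y = \left(-316 - 629\right) - \frac{6}{2695} = -945 - \frac{6}{2695} = - \frac{2546781}{2695}$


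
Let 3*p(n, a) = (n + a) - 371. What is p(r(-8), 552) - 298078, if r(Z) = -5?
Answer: -894058/3 ≈ -2.9802e+5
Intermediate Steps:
p(n, a) = -371/3 + a/3 + n/3 (p(n, a) = ((n + a) - 371)/3 = ((a + n) - 371)/3 = (-371 + a + n)/3 = -371/3 + a/3 + n/3)
p(r(-8), 552) - 298078 = (-371/3 + (⅓)*552 + (⅓)*(-5)) - 298078 = (-371/3 + 184 - 5/3) - 298078 = 176/3 - 298078 = -894058/3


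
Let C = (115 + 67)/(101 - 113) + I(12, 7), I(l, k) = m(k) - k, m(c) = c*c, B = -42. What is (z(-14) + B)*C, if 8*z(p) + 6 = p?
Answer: -14329/12 ≈ -1194.1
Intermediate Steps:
z(p) = -¾ + p/8
m(c) = c²
I(l, k) = k² - k
C = 161/6 (C = (115 + 67)/(101 - 113) + 7*(-1 + 7) = 182/(-12) + 7*6 = 182*(-1/12) + 42 = -91/6 + 42 = 161/6 ≈ 26.833)
(z(-14) + B)*C = ((-¾ + (⅛)*(-14)) - 42)*(161/6) = ((-¾ - 7/4) - 42)*(161/6) = (-5/2 - 42)*(161/6) = -89/2*161/6 = -14329/12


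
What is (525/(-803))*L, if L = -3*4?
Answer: 6300/803 ≈ 7.8456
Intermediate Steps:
L = -12
(525/(-803))*L = (525/(-803))*(-12) = (525*(-1/803))*(-12) = -525/803*(-12) = 6300/803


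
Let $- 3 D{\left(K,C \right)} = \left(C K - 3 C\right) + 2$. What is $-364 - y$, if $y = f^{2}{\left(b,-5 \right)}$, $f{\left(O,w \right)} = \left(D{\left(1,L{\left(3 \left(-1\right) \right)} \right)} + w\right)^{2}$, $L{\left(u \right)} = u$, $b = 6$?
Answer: $- \frac{309325}{81} \approx -3818.8$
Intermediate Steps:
$D{\left(K,C \right)} = - \frac{2}{3} + C - \frac{C K}{3}$ ($D{\left(K,C \right)} = - \frac{\left(C K - 3 C\right) + 2}{3} = - \frac{\left(- 3 C + C K\right) + 2}{3} = - \frac{2 - 3 C + C K}{3} = - \frac{2}{3} + C - \frac{C K}{3}$)
$f{\left(O,w \right)} = \left(- \frac{8}{3} + w\right)^{2}$ ($f{\left(O,w \right)} = \left(\left(- \frac{2}{3} + 3 \left(-1\right) - \frac{1}{3} \cdot 3 \left(-1\right) 1\right) + w\right)^{2} = \left(\left(- \frac{2}{3} - 3 - \left(-1\right) 1\right) + w\right)^{2} = \left(\left(- \frac{2}{3} - 3 + 1\right) + w\right)^{2} = \left(- \frac{8}{3} + w\right)^{2}$)
$y = \frac{279841}{81}$ ($y = \left(\frac{\left(-8 + 3 \left(-5\right)\right)^{2}}{9}\right)^{2} = \left(\frac{\left(-8 - 15\right)^{2}}{9}\right)^{2} = \left(\frac{\left(-23\right)^{2}}{9}\right)^{2} = \left(\frac{1}{9} \cdot 529\right)^{2} = \left(\frac{529}{9}\right)^{2} = \frac{279841}{81} \approx 3454.8$)
$-364 - y = -364 - \frac{279841}{81} = - \frac{309325}{81}$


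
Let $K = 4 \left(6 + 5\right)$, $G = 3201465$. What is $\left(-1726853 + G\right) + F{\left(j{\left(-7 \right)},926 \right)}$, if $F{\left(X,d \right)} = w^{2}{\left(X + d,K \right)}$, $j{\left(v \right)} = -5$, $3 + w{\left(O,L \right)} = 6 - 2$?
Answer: $1474613$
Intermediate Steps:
$K = 44$ ($K = 4 \cdot 11 = 44$)
$w{\left(O,L \right)} = 1$ ($w{\left(O,L \right)} = -3 + \left(6 - 2\right) = -3 + 4 = 1$)
$F{\left(X,d \right)} = 1$ ($F{\left(X,d \right)} = 1^{2} = 1$)
$\left(-1726853 + G\right) + F{\left(j{\left(-7 \right)},926 \right)} = \left(-1726853 + 3201465\right) + 1 = 1474612 + 1 = 1474613$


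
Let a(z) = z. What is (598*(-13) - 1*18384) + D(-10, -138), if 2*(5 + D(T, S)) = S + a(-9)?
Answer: -52473/2 ≈ -26237.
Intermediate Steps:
D(T, S) = -19/2 + S/2 (D(T, S) = -5 + (S - 9)/2 = -5 + (-9 + S)/2 = -5 + (-9/2 + S/2) = -19/2 + S/2)
(598*(-13) - 1*18384) + D(-10, -138) = (598*(-13) - 1*18384) + (-19/2 + (½)*(-138)) = (-7774 - 18384) + (-19/2 - 69) = -26158 - 157/2 = -52473/2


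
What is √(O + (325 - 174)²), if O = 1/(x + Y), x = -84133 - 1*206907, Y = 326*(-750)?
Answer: √1634849322759015/267770 ≈ 151.00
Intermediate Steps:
Y = -244500
x = -291040 (x = -84133 - 206907 = -291040)
O = -1/535540 (O = 1/(-291040 - 244500) = 1/(-535540) = -1/535540 ≈ -1.8673e-6)
√(O + (325 - 174)²) = √(-1/535540 + (325 - 174)²) = √(-1/535540 + 151²) = √(-1/535540 + 22801) = √(12210847539/535540) = √1634849322759015/267770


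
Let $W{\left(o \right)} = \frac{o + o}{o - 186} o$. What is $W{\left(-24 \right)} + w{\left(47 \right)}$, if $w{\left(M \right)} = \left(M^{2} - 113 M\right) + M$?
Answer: $- \frac{107117}{35} \approx -3060.5$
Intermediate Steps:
$w{\left(M \right)} = M^{2} - 112 M$
$W{\left(o \right)} = \frac{2 o^{2}}{-186 + o}$ ($W{\left(o \right)} = \frac{2 o}{-186 + o} o = \frac{2 o^{2}}{-186 + o}$)
$W{\left(-24 \right)} + w{\left(47 \right)} = \frac{2 \left(-24\right)^{2}}{-186 - 24} + 47 \left(-112 + 47\right) = 2 \cdot 576 \frac{1}{-210} + 47 \left(-65\right) = 2 \cdot 576 \left(- \frac{1}{210}\right) - 3055 = - \frac{192}{35} - 3055 = - \frac{107117}{35}$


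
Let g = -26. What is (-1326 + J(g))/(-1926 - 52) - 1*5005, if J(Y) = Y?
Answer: -4949269/989 ≈ -5004.3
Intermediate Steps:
(-1326 + J(g))/(-1926 - 52) - 1*5005 = (-1326 - 26)/(-1926 - 52) - 1*5005 = -1352/(-1978) - 5005 = -1352*(-1/1978) - 5005 = 676/989 - 5005 = -4949269/989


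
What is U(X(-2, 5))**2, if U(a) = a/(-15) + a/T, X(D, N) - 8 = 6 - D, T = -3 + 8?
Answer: 1024/225 ≈ 4.5511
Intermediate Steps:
T = 5
X(D, N) = 14 - D (X(D, N) = 8 + (6 - D) = 14 - D)
U(a) = 2*a/15 (U(a) = a/(-15) + a/5 = a*(-1/15) + a*(1/5) = -a/15 + a/5 = 2*a/15)
U(X(-2, 5))**2 = (2*(14 - 1*(-2))/15)**2 = (2*(14 + 2)/15)**2 = ((2/15)*16)**2 = (32/15)**2 = 1024/225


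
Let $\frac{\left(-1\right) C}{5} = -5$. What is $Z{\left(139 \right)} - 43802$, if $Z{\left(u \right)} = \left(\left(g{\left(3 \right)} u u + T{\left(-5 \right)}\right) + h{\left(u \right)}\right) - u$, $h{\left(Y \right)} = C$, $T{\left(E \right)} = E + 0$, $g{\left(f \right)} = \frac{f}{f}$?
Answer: $-24600$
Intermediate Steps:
$g{\left(f \right)} = 1$
$T{\left(E \right)} = E$
$C = 25$ ($C = \left(-5\right) \left(-5\right) = 25$)
$h{\left(Y \right)} = 25$
$Z{\left(u \right)} = 20 + u^{2} - u$ ($Z{\left(u \right)} = \left(\left(1 u u - 5\right) + 25\right) - u = \left(\left(u u - 5\right) + 25\right) - u = \left(\left(u^{2} - 5\right) + 25\right) - u = \left(\left(-5 + u^{2}\right) + 25\right) - u = \left(20 + u^{2}\right) - u = 20 + u^{2} - u$)
$Z{\left(139 \right)} - 43802 = \left(20 + 139^{2} - 139\right) - 43802 = \left(20 + 19321 - 139\right) - 43802 = 19202 - 43802 = -24600$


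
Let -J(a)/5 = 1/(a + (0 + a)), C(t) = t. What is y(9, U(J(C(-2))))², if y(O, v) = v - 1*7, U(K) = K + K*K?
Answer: 4489/256 ≈ 17.535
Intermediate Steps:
J(a) = -5/(2*a) (J(a) = -5/(a + (0 + a)) = -5/(a + a) = -5*1/(2*a) = -5/(2*a))
U(K) = K + K²
y(O, v) = -7 + v (y(O, v) = v - 7 = -7 + v)
y(9, U(J(C(-2))))² = (-7 + (-5/2/(-2))*(1 - 5/2/(-2)))² = (-7 + (-5/2*(-½))*(1 - 5/2*(-½)))² = (-7 + 5*(1 + 5/4)/4)² = (-7 + (5/4)*(9/4))² = (-7 + 45/16)² = (-67/16)² = 4489/256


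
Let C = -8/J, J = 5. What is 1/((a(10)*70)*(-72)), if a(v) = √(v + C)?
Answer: -√210/211680 ≈ -6.8459e-5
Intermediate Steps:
C = -8/5 ≈ -1.6000
a(v) = √(-8/5 + v) (a(v) = √(v - 8/5) = √(-8/5 + v))
1/((a(10)*70)*(-72)) = 1/(((√(-40 + 25*10)/5)*70)*(-72)) = 1/(((√(-40 + 250)/5)*70)*(-72)) = 1/(((√210/5)*70)*(-72)) = 1/((14*√210)*(-72)) = 1/(-1008*√210) = -√210/211680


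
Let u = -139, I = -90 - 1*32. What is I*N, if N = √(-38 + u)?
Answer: -122*I*√177 ≈ -1623.1*I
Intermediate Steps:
I = -122 (I = -90 - 32 = -122)
N = I*√177 (N = √(-38 - 139) = √(-177) = I*√177 ≈ 13.304*I)
I*N = -122*I*√177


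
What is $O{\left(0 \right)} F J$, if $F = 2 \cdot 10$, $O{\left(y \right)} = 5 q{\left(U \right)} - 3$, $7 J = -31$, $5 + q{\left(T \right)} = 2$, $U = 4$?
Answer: $\frac{11160}{7} \approx 1594.3$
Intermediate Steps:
$q{\left(T \right)} = -3$ ($q{\left(T \right)} = -5 + 2 = -3$)
$J = - \frac{31}{7}$ ($J = \frac{1}{7} \left(-31\right) = - \frac{31}{7} \approx -4.4286$)
$O{\left(y \right)} = -18$ ($O{\left(y \right)} = 5 \left(-3\right) - 3 = -15 - 3 = -18$)
$F = 20$
$O{\left(0 \right)} F J = \left(-18\right) 20 \left(- \frac{31}{7}\right) = \left(-360\right) \left(- \frac{31}{7}\right) = \frac{11160}{7}$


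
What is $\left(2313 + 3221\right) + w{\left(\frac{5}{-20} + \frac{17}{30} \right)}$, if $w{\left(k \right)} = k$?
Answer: $\frac{332059}{60} \approx 5534.3$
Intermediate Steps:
$\left(2313 + 3221\right) + w{\left(\frac{5}{-20} + \frac{17}{30} \right)} = \left(2313 + 3221\right) + \left(\frac{5}{-20} + \frac{17}{30}\right) = 5534 + \left(5 \left(- \frac{1}{20}\right) + 17 \cdot \frac{1}{30}\right) = 5534 + \left(- \frac{1}{4} + \frac{17}{30}\right) = 5534 + \frac{19}{60} = \frac{332059}{60}$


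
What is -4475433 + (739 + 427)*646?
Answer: -3722197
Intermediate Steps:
-4475433 + (739 + 427)*646 = -4475433 + 1166*646 = -4475433 + 753236 = -3722197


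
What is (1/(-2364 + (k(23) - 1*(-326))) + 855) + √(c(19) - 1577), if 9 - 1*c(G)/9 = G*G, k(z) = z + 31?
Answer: 1696319/1984 + I*√4745 ≈ 855.0 + 68.884*I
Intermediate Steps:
k(z) = 31 + z
c(G) = 81 - 9*G² (c(G) = 81 - 9*G*G = 81 - 9*G²)
(1/(-2364 + (k(23) - 1*(-326))) + 855) + √(c(19) - 1577) = (1/(-2364 + ((31 + 23) - 1*(-326))) + 855) + √((81 - 9*19²) - 1577) = (1/(-2364 + (54 + 326)) + 855) + √((81 - 9*361) - 1577) = (1/(-2364 + 380) + 855) + √((81 - 3249) - 1577) = (1/(-1984) + 855) + √(-3168 - 1577) = (-1/1984 + 855) + √(-4745) = 1696319/1984 + I*√4745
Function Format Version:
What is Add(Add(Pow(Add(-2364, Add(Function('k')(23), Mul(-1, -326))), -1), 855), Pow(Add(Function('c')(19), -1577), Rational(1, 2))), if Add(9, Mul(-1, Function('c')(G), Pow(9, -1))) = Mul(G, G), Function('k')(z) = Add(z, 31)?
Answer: Add(Rational(1696319, 1984), Mul(I, Pow(4745, Rational(1, 2)))) ≈ Add(855.00, Mul(68.884, I))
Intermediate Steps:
Function('k')(z) = Add(31, z)
Function('c')(G) = Add(81, Mul(-9, Pow(G, 2))) (Function('c')(G) = Add(81, Mul(-9, Mul(G, G))) = Add(81, Mul(-9, Pow(G, 2))))
Add(Add(Pow(Add(-2364, Add(Function('k')(23), Mul(-1, -326))), -1), 855), Pow(Add(Function('c')(19), -1577), Rational(1, 2))) = Add(Add(Pow(Add(-2364, Add(Add(31, 23), Mul(-1, -326))), -1), 855), Pow(Add(Add(81, Mul(-9, Pow(19, 2))), -1577), Rational(1, 2))) = Add(Add(Pow(Add(-2364, Add(54, 326)), -1), 855), Pow(Add(Add(81, Mul(-9, 361)), -1577), Rational(1, 2))) = Add(Add(Pow(Add(-2364, 380), -1), 855), Pow(Add(Add(81, -3249), -1577), Rational(1, 2))) = Add(Add(Pow(-1984, -1), 855), Pow(Add(-3168, -1577), Rational(1, 2))) = Add(Add(Rational(-1, 1984), 855), Pow(-4745, Rational(1, 2))) = Add(Rational(1696319, 1984), Mul(I, Pow(4745, Rational(1, 2))))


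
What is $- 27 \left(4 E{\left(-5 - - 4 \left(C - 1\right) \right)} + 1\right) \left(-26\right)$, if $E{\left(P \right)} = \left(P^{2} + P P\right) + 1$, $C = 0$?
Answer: $458406$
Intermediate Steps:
$E{\left(P \right)} = 1 + 2 P^{2}$ ($E{\left(P \right)} = \left(P^{2} + P^{2}\right) + 1 = 2 P^{2} + 1 = 1 + 2 P^{2}$)
$- 27 \left(4 E{\left(-5 - - 4 \left(C - 1\right) \right)} + 1\right) \left(-26\right) = - 27 \left(4 \left(1 + 2 \left(-5 - - 4 \left(0 - 1\right)\right)^{2}\right) + 1\right) \left(-26\right) = - 27 \left(4 \left(1 + 2 \left(-5 - \left(-4\right) \left(-1\right)\right)^{2}\right) + 1\right) \left(-26\right) = - 27 \left(4 \left(1 + 2 \left(-5 - 4\right)^{2}\right) + 1\right) \left(-26\right) = - 27 \left(4 \left(1 + 2 \left(-9\right)^{2}\right) + 1\right) \left(-26\right) = - 27 \left(4 \left(1 + 2 \cdot 81\right) + 1\right) \left(-26\right) = - 27 \left(4 \left(1 + 162\right) + 1\right) \left(-26\right) = - 27 \left(4 \cdot 163 + 1\right) \left(-26\right) = - 27 \left(652 + 1\right) \left(-26\right) = \left(-27\right) 653 \left(-26\right) = \left(-17631\right) \left(-26\right) = 458406$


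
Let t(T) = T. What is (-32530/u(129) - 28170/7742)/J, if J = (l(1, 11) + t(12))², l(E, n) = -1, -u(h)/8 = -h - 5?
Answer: -6410125/22823416 ≈ -0.28086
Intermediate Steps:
u(h) = 40 + 8*h (u(h) = -8*(-h - 5) = -8*(-5 - h) = 40 + 8*h)
J = 121 (J = (-1 + 12)² = 11² = 121)
(-32530/u(129) - 28170/7742)/J = (-32530/(40 + 8*129) - 28170/7742)/121 = (-32530/(40 + 1032) - 28170*1/7742)*(1/121) = (-32530/1072 - 14085/3871)*(1/121) = (-32530*1/1072 - 14085/3871)*(1/121) = (-16265/536 - 14085/3871)*(1/121) = -70511375/2074856*1/121 = -6410125/22823416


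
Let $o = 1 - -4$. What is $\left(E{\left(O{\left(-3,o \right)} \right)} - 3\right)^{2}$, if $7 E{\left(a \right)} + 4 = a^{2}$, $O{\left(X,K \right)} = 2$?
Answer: $9$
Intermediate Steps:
$o = 5$ ($o = 1 + 4 = 5$)
$E{\left(a \right)} = - \frac{4}{7} + \frac{a^{2}}{7}$
$\left(E{\left(O{\left(-3,o \right)} \right)} - 3\right)^{2} = \left(\left(- \frac{4}{7} + \frac{2^{2}}{7}\right) - 3\right)^{2} = \left(\left(- \frac{4}{7} + \frac{1}{7} \cdot 4\right) - 3\right)^{2} = \left(\left(- \frac{4}{7} + \frac{4}{7}\right) - 3\right)^{2} = \left(0 - 3\right)^{2} = \left(-3\right)^{2} = 9$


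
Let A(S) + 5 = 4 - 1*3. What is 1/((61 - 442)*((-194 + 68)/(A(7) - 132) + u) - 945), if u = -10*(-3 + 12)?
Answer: 68/2243457 ≈ 3.0310e-5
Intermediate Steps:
A(S) = -4 (A(S) = -5 + (4 - 1*3) = -5 + (4 - 3) = -5 + 1 = -4)
u = -90 (u = -10*9 = -90)
1/((61 - 442)*((-194 + 68)/(A(7) - 132) + u) - 945) = 1/((61 - 442)*((-194 + 68)/(-4 - 132) - 90) - 945) = 1/(-381*(-126/(-136) - 90) - 945) = 1/(-381*(-126*(-1/136) - 90) - 945) = 1/(-381*(63/68 - 90) - 945) = 1/(-381*(-6057/68) - 945) = 1/(2307717/68 - 945) = 1/(2243457/68) = 68/2243457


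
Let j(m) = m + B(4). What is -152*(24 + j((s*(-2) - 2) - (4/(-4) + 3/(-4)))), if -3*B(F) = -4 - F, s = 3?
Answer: -9310/3 ≈ -3103.3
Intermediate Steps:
B(F) = 4/3 + F/3 (B(F) = -(-4 - F)/3 = 4/3 + F/3)
j(m) = 8/3 + m (j(m) = m + (4/3 + (⅓)*4) = m + (4/3 + 4/3) = m + 8/3 = 8/3 + m)
-152*(24 + j((s*(-2) - 2) - (4/(-4) + 3/(-4)))) = -152*(24 + (8/3 + ((3*(-2) - 2) - (4/(-4) + 3/(-4))))) = -152*(24 + (8/3 + ((-6 - 2) - (4*(-¼) + 3*(-¼))))) = -152*(24 + (8/3 + (-8 - (-1 - ¾)))) = -152*(24 + (8/3 + (-8 - 1*(-7/4)))) = -152*(24 + (8/3 + (-8 + 7/4))) = -152*(24 + (8/3 - 25/4)) = -152*(24 - 43/12) = -152*245/12 = -9310/3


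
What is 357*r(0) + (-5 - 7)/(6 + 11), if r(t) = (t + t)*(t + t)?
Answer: -12/17 ≈ -0.70588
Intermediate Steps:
r(t) = 4*t² (r(t) = (2*t)*(2*t) = 4*t²)
357*r(0) + (-5 - 7)/(6 + 11) = 357*(4*0²) + (-5 - 7)/(6 + 11) = 357*(4*0) - 12/17 = 357*0 + (1/17)*(-12) = 0 - 12/17 = -12/17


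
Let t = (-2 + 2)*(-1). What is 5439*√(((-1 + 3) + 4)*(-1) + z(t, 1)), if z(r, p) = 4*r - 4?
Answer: 5439*I*√10 ≈ 17200.0*I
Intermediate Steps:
t = 0 (t = 0*(-1) = 0)
z(r, p) = -4 + 4*r
5439*√(((-1 + 3) + 4)*(-1) + z(t, 1)) = 5439*√(((-1 + 3) + 4)*(-1) + (-4 + 4*0)) = 5439*√((2 + 4)*(-1) + (-4 + 0)) = 5439*√(6*(-1) - 4) = 5439*√(-6 - 4) = 5439*√(-10) = 5439*(I*√10) = 5439*I*√10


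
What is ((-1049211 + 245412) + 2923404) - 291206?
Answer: 1828399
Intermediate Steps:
((-1049211 + 245412) + 2923404) - 291206 = (-803799 + 2923404) - 291206 = 2119605 - 291206 = 1828399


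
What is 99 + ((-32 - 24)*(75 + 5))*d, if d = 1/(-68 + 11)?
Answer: 10123/57 ≈ 177.60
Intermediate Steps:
d = -1/57 (d = 1/(-57) = -1/57 ≈ -0.017544)
99 + ((-32 - 24)*(75 + 5))*d = 99 + ((-32 - 24)*(75 + 5))*(-1/57) = 99 - 56*80*(-1/57) = 99 - 4480*(-1/57) = 99 + 4480/57 = 10123/57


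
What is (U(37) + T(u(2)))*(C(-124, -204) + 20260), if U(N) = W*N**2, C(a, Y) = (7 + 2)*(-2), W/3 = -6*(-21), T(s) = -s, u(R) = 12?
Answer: 10474627740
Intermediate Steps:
W = 378 (W = 3*(-6*(-21)) = 3*126 = 378)
C(a, Y) = -18 (C(a, Y) = 9*(-2) = -18)
U(N) = 378*N**2
(U(37) + T(u(2)))*(C(-124, -204) + 20260) = (378*37**2 - 1*12)*(-18 + 20260) = (378*1369 - 12)*20242 = (517482 - 12)*20242 = 517470*20242 = 10474627740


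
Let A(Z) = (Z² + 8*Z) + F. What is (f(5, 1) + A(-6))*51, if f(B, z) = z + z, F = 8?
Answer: -102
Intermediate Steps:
f(B, z) = 2*z
A(Z) = 8 + Z² + 8*Z (A(Z) = (Z² + 8*Z) + 8 = 8 + Z² + 8*Z)
(f(5, 1) + A(-6))*51 = (2*1 + (8 + (-6)² + 8*(-6)))*51 = (2 + (8 + 36 - 48))*51 = (2 - 4)*51 = -2*51 = -102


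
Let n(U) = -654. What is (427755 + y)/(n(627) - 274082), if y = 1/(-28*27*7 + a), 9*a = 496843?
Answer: -96076981167/61707766120 ≈ -1.5570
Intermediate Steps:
a = 496843/9 (a = (⅑)*496843 = 496843/9 ≈ 55205.)
y = 9/449215 (y = 1/(-28*27*7 + 496843/9) = 1/(-756*7 + 496843/9) = 1/(-5292 + 496843/9) = 1/(449215/9) = 9/449215 ≈ 2.0035e-5)
(427755 + y)/(n(627) - 274082) = (427755 + 9/449215)/(-654 - 274082) = (192153962334/449215)/(-274736) = (192153962334/449215)*(-1/274736) = -96076981167/61707766120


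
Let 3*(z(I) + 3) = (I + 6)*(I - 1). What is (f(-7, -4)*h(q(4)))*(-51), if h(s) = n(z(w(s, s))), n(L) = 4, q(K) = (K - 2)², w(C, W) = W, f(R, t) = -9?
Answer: 1836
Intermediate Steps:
q(K) = (-2 + K)²
z(I) = -3 + (-1 + I)*(6 + I)/3 (z(I) = -3 + ((I + 6)*(I - 1))/3 = -3 + ((6 + I)*(-1 + I))/3 = -3 + ((-1 + I)*(6 + I))/3 = -3 + (-1 + I)*(6 + I)/3)
h(s) = 4
(f(-7, -4)*h(q(4)))*(-51) = -9*4*(-51) = -36*(-51) = 1836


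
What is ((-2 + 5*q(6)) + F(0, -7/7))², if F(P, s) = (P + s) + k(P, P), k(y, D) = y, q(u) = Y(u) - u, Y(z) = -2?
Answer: 1849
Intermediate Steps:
q(u) = -2 - u
F(P, s) = s + 2*P (F(P, s) = (P + s) + P = s + 2*P)
((-2 + 5*q(6)) + F(0, -7/7))² = ((-2 + 5*(-2 - 1*6)) + (-7/7 + 2*0))² = ((-2 + 5*(-2 - 6)) + (-7*⅐ + 0))² = ((-2 + 5*(-8)) + (-1 + 0))² = ((-2 - 40) - 1)² = (-42 - 1)² = (-43)² = 1849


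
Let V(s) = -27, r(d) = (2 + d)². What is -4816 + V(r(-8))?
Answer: -4843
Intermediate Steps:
-4816 + V(r(-8)) = -4816 - 27 = -4843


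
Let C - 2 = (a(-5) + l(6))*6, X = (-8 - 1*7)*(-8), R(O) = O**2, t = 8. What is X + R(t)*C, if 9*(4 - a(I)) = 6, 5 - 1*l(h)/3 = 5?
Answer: 1528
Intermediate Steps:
l(h) = 0 (l(h) = 15 - 3*5 = 15 - 15 = 0)
a(I) = 10/3 (a(I) = 4 - 1/9*6 = 4 - 2/3 = 10/3)
X = 120 (X = (-8 - 7)*(-8) = -15*(-8) = 120)
C = 22 (C = 2 + (10/3 + 0)*6 = 2 + (10/3)*6 = 2 + 20 = 22)
X + R(t)*C = 120 + 8**2*22 = 120 + 64*22 = 120 + 1408 = 1528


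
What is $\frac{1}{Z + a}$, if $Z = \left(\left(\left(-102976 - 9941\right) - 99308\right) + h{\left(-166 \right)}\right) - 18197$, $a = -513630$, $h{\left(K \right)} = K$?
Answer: $- \frac{1}{744218} \approx -1.3437 \cdot 10^{-6}$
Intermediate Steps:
$Z = -230588$ ($Z = \left(\left(\left(-102976 - 9941\right) - 99308\right) - 166\right) - 18197 = \left(\left(-112917 - 99308\right) - 166\right) - 18197 = \left(-212225 - 166\right) - 18197 = -212391 - 18197 = -230588$)
$\frac{1}{Z + a} = \frac{1}{-230588 - 513630} = \frac{1}{-744218} = - \frac{1}{744218}$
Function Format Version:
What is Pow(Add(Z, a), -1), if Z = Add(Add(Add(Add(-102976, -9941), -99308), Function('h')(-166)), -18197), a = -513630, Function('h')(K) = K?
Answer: Rational(-1, 744218) ≈ -1.3437e-6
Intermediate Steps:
Z = -230588 (Z = Add(Add(Add(Add(-102976, -9941), -99308), -166), -18197) = Add(Add(Add(-112917, -99308), -166), -18197) = Add(Add(-212225, -166), -18197) = Add(-212391, -18197) = -230588)
Pow(Add(Z, a), -1) = Pow(Add(-230588, -513630), -1) = Pow(-744218, -1) = Rational(-1, 744218)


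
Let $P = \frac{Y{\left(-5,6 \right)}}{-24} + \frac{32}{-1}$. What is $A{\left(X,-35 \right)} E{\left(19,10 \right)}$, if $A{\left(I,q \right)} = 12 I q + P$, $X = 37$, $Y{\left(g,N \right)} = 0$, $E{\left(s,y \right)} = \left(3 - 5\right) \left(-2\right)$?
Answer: $-62288$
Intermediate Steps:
$E{\left(s,y \right)} = 4$ ($E{\left(s,y \right)} = \left(-2\right) \left(-2\right) = 4$)
$P = -32$ ($P = \frac{0}{-24} + \frac{32}{-1} = 0 \left(- \frac{1}{24}\right) + 32 \left(-1\right) = 0 - 32 = -32$)
$A{\left(I,q \right)} = -32 + 12 I q$ ($A{\left(I,q \right)} = 12 I q - 32 = -32 + 12 I q$)
$A{\left(X,-35 \right)} E{\left(19,10 \right)} = \left(-32 + 12 \cdot 37 \left(-35\right)\right) 4 = \left(-32 - 15540\right) 4 = \left(-15572\right) 4 = -62288$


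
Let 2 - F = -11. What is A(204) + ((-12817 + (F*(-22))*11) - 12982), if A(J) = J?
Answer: -28741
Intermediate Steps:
F = 13 (F = 2 - 1*(-11) = 2 + 11 = 13)
A(204) + ((-12817 + (F*(-22))*11) - 12982) = 204 + ((-12817 + (13*(-22))*11) - 12982) = 204 + ((-12817 - 286*11) - 12982) = 204 + ((-12817 - 3146) - 12982) = 204 + (-15963 - 12982) = 204 - 28945 = -28741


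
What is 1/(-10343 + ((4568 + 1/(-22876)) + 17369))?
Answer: 22876/265224343 ≈ 8.6252e-5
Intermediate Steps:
1/(-10343 + ((4568 + 1/(-22876)) + 17369)) = 1/(-10343 + ((4568 - 1/22876) + 17369)) = 1/(-10343 + (104497567/22876 + 17369)) = 1/(-10343 + 501830811/22876) = 1/(265224343/22876) = 22876/265224343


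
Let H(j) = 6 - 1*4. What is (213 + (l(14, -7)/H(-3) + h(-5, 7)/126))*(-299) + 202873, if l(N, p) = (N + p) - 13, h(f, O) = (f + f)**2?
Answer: 8810279/63 ≈ 1.3985e+5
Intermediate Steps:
h(f, O) = 4*f**2 (h(f, O) = (2*f)**2 = 4*f**2)
H(j) = 2 (H(j) = 6 - 4 = 2)
l(N, p) = -13 + N + p
(213 + (l(14, -7)/H(-3) + h(-5, 7)/126))*(-299) + 202873 = (213 + ((-13 + 14 - 7)/2 + (4*(-5)**2)/126))*(-299) + 202873 = (213 + (-6*1/2 + (4*25)*(1/126)))*(-299) + 202873 = (213 + (-3 + 100*(1/126)))*(-299) + 202873 = (213 + (-3 + 50/63))*(-299) + 202873 = (213 - 139/63)*(-299) + 202873 = (13280/63)*(-299) + 202873 = -3970720/63 + 202873 = 8810279/63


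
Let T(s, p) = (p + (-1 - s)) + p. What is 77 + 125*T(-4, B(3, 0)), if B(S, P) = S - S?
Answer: 452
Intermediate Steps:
B(S, P) = 0
T(s, p) = -1 - s + 2*p (T(s, p) = (-1 + p - s) + p = -1 - s + 2*p)
77 + 125*T(-4, B(3, 0)) = 77 + 125*(-1 - 1*(-4) + 2*0) = 77 + 125*(-1 + 4 + 0) = 77 + 125*3 = 77 + 375 = 452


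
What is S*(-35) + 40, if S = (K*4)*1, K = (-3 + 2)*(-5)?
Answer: -660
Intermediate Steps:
K = 5 (K = -1*(-5) = 5)
S = 20 (S = (5*4)*1 = 20*1 = 20)
S*(-35) + 40 = 20*(-35) + 40 = -700 + 40 = -660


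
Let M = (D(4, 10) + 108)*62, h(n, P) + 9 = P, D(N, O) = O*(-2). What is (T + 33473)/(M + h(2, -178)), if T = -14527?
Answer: 18946/5269 ≈ 3.5957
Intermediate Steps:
D(N, O) = -2*O
h(n, P) = -9 + P
M = 5456 (M = (-2*10 + 108)*62 = (-20 + 108)*62 = 88*62 = 5456)
(T + 33473)/(M + h(2, -178)) = (-14527 + 33473)/(5456 + (-9 - 178)) = 18946/(5456 - 187) = 18946/5269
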